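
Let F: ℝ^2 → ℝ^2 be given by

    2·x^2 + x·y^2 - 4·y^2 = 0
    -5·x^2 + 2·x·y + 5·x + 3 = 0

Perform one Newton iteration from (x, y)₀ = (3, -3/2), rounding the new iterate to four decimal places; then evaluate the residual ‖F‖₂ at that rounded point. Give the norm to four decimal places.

9.0714

At (3, -3/2): F = (15.7500, -36.0000).
Jacobian J = [[4·x + y^2, 2·x·y - 8·y], [-10·x + 2·y + 5, 2·x]].
At the point, J = [[14.2500, 3.0000], [-28.0000, 6.0000]] (det J = 169.5000).
Solving J·Δ = −F gives Δ = (-1.1947, 0.4248).
Then the next iterate is (x, y)₁ = (1.8053, -1.0752).
Re-evaluating at (1.8053, -1.0752): F = (3.981022, -8.151158), so ‖F‖₂ = 9.0714.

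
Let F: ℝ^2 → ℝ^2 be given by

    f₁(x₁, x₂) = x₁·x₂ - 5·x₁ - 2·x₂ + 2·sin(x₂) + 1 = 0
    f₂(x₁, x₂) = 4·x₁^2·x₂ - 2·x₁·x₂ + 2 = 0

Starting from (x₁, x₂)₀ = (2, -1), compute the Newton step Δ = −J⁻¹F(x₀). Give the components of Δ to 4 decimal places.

At (2, -1): F = (-10.682942, -10.0000).
Jacobian J = [[x₂ - 5, x₁ + 2·cos(x₂) - 2], [8·x₁·x₂ - 2·x₂, 4·x₁^2 - 2·x₁]].
At the point, J = [[-6.0000, 1.080605], [-14.0000, 12.0000]] (det J = -56.871535).
Solving J·Δ = −F gives Δ = (-2.0641, -1.5748).

(-2.0641, -1.5748)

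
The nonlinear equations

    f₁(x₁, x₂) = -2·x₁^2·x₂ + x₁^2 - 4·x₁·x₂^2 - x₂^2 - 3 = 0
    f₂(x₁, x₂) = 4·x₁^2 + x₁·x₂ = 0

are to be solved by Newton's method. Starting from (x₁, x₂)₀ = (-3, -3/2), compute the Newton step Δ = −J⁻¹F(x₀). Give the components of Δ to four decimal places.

At (-3, -3/2): F = (57.7500, 40.5000).
Jacobian J = [[-4·x₁·x₂ + 2·x₁ - 4·x₂^2, -2·x₁^2 - 8·x₁·x₂ - 2·x₂], [8·x₁ + x₂, x₁]].
At the point, J = [[-33.0000, -51.0000], [-25.5000, -3.0000]] (det J = -1201.5000).
Solving J·Δ = −F gives Δ = (1.5749, 0.1133).

(1.5749, 0.1133)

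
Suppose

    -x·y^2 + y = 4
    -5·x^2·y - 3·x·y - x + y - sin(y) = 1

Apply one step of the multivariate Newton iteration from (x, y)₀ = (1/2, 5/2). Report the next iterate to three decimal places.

At (1/2, 5/2): F = (-4.625, -6.47347).
Jacobian J = [[-y^2, -2·x·y + 1], [-10·x·y - 3·y - 1, -5·x^2 - 3·x - cos(y) + 1]].
At the point, J = [[-6.250, -1.500], [-21.000, -0.94886]] (det J = -25.56965).
Solving J·Δ = −F gives Δ = (-0.208, -2.216).
Then the next iterate is (x, y)₁ = (0.292, 0.284).

(0.292, 0.284)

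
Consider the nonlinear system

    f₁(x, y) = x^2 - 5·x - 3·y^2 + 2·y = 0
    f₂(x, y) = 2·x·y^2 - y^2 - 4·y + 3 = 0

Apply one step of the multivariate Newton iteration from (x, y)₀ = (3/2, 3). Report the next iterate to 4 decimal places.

(1.7426, 1.3290)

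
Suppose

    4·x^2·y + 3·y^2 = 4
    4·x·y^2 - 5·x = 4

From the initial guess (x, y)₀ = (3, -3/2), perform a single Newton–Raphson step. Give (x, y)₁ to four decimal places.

(1.6288, -1.4301)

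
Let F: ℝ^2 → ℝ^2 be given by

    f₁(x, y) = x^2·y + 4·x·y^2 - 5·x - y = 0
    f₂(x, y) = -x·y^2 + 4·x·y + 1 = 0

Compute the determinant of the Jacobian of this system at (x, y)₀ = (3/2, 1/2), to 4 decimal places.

J = [[2·x·y + 4·y^2 - 5, x^2 + 8·x·y - 1], [-y^2 + 4·y, -2·x·y + 4·x]].
At the point, J = [[-2.5000, 7.2500], [1.7500, 4.5000]].
det J = -23.9375.

-23.9375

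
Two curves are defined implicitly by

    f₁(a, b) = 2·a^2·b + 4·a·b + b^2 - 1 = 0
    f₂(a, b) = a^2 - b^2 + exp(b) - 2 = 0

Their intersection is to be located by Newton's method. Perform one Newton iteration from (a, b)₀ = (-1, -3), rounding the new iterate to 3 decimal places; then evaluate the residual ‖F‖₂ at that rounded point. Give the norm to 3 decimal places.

At (-1, -3): F = (14.000, -9.95021).
Jacobian J = [[4·a·b + 4·b, 2·a^2 + 4·a + 2·b], [2·a, -2·b + exp(b)]].
At the point, J = [[0.000, -8.000], [-2.000, 6.04979]] (det J = -16.000).
Solving J·Δ = −F gives Δ = (0.318, 1.750).
Then the next iterate is (a, b)₁ = (-0.682, -1.250).
Re-evaluating at (-0.682, -1.250): F = (2.80969, -2.81087), so ‖F‖₂ = 3.974.

3.974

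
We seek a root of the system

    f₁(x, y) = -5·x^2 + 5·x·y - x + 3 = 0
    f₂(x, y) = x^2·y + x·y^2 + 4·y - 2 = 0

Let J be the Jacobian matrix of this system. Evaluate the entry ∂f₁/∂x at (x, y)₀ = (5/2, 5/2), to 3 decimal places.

-13.500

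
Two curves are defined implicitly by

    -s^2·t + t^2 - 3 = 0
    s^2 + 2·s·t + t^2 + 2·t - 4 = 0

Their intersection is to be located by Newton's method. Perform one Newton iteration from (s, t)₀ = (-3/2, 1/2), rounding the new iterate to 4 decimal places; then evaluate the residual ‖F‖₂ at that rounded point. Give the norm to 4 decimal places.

At (-3/2, 1/2): F = (-3.8750, -2.0000).
Jacobian J = [[-2·s·t, -s^2 + 2·t], [2·s + 2·t, 2·s + 2·t + 2]].
At the point, J = [[1.5000, -1.2500], [-2.0000, 0.0000]] (det J = -2.5000).
Solving J·Δ = −F gives Δ = (-1.0000, -4.3000).
Then the next iterate is (s, t)₁ = (-2.5000, -3.8000).
Re-evaluating at (-2.5000, -3.8000): F = (35.1900, 28.0900), so ‖F‖₂ = 45.0265.

45.0265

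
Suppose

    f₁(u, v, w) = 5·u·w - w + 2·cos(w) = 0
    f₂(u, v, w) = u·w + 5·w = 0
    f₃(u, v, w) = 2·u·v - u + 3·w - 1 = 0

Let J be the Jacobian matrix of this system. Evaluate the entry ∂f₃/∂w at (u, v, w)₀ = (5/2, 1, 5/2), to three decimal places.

∂f₃/∂w = 3.
At (5/2, 1, 5/2) this is 3.000.

3.000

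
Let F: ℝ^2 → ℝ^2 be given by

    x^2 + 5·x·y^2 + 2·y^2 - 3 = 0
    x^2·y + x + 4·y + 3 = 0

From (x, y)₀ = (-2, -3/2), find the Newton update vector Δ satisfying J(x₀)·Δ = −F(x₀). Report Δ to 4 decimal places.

(1.1636, 0.3568)

At (-2, -3/2): F = (-17.0000, -11.0000).
Jacobian J = [[2·x + 5·y^2, 10·x·y + 4·y], [2·x·y + 1, x^2 + 4]].
At the point, J = [[7.2500, 24.0000], [7.0000, 8.0000]] (det J = -110.0000).
Solving J·Δ = −F gives Δ = (1.1636, 0.3568).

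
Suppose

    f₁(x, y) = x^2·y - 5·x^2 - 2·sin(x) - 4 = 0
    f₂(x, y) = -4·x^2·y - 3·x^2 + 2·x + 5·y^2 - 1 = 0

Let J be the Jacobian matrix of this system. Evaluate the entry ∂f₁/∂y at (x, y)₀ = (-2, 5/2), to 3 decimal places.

4.000

∂f₁/∂y = x^2.
At (-2, 5/2) this is 4.000.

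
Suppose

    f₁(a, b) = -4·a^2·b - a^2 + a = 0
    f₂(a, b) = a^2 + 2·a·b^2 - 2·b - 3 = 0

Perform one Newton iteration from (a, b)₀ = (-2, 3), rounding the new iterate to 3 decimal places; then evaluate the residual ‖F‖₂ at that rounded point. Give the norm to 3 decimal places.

At (-2, 3): F = (-54.000, -41.000).
Jacobian J = [[-8·a·b - 2·a + 1, -4·a^2], [2·a + 2·b^2, 4·a·b - 2]].
At the point, J = [[53.000, -16.000], [14.000, -26.000]] (det J = -1154.000).
Solving J·Δ = −F gives Δ = (0.648, -1.228).
Then the next iterate is (a, b)₁ = (-1.352, 1.772).
Re-evaluating at (-1.352, 1.772): F = (-16.13609, -13.20661), so ‖F‖₂ = 20.852.

20.852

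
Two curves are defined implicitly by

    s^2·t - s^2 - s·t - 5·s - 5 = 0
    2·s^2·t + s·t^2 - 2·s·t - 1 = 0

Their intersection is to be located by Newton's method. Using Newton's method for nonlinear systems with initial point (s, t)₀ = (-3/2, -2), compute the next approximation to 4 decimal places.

(1.0625, -4.1667)

At (-3/2, -2): F = (-7.2500, -22.0000).
Jacobian J = [[2·s·t - 2·s - t - 5, s^2 - s], [4·s·t + t^2 - 2·t, 2·s^2 + 2·s·t - 2·s]].
At the point, J = [[6.0000, 3.7500], [20.0000, 13.5000]] (det J = 6.0000).
Solving J·Δ = −F gives Δ = (2.5625, -2.1667).
Then the next iterate is (s, t)₁ = (1.0625, -4.1667).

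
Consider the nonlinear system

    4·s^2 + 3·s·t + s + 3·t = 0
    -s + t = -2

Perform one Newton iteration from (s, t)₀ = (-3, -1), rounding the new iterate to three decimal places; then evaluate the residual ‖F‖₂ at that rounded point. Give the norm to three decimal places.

3.503

At (-3, -1): F = (39.000, 4.000).
Jacobian J = [[8·s + 3·t + 1, 3·s + 3], [-1, 1]].
At the point, J = [[-26.000, -6.000], [-1.000, 1.000]] (det J = -32.000).
Solving J·Δ = −F gives Δ = (1.969, -2.031).
Then the next iterate is (s, t)₁ = (-1.031, -3.031).
Re-evaluating at (-1.031, -3.031): F = (3.50273, 0.000), so ‖F‖₂ = 3.503.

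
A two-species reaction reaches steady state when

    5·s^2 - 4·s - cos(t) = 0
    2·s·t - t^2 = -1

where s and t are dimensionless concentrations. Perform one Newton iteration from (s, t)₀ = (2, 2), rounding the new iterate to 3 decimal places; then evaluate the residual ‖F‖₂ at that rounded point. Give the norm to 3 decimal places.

At (2, 2): F = (12.41615, 5.000).
Jacobian J = [[10·s - 4, sin(t)], [2·t, 2·s - 2·t]].
At the point, J = [[16.000, 0.90930], [4.000, 0.000]] (det J = -3.63719).
Solving J·Δ = −F gives Δ = (-1.250, 8.340).
Then the next iterate is (s, t)₁ = (0.750, 10.340).
Re-evaluating at (0.750, 10.340): F = (0.42211, -90.40560), so ‖F‖₂ = 90.407.

90.407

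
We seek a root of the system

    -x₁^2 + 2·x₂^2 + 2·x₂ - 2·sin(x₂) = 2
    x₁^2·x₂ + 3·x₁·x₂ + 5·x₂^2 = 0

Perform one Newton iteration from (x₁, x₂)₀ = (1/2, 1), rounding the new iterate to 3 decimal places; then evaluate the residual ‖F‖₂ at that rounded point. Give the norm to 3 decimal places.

2.202

At (1/2, 1): F = (0.06706, 6.750).
Jacobian J = [[-2·x₁, 4·x₂ - 2·cos(x₂) + 2], [2·x₁·x₂ + 3·x₂, x₁^2 + 3·x₁ + 10·x₂]].
At the point, J = [[-1.000, 4.91940], [4.000, 11.750]] (det J = -31.42758).
Solving J·Δ = −F gives Δ = (-1.032, -0.223).
Then the next iterate is (x₁, x₂)₁ = (-0.532, 0.777).
Re-evaluating at (-0.532, 0.777): F = (-0.92385, 1.99846), so ‖F‖₂ = 2.202.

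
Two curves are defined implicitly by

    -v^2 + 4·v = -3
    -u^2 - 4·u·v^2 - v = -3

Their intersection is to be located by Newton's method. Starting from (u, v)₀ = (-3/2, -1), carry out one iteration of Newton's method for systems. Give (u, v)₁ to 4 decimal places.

(1.9167, -0.6667)

At (-3/2, -1): F = (-2.0000, 7.7500).
Jacobian J = [[0, -2·v + 4], [-2·u - 4·v^2, -8·u·v - 1]].
At the point, J = [[0.0000, 6.0000], [-1.0000, -13.0000]] (det J = 6.0000).
Solving J·Δ = −F gives Δ = (3.4167, 0.3333).
Then the next iterate is (u, v)₁ = (1.9167, -0.6667).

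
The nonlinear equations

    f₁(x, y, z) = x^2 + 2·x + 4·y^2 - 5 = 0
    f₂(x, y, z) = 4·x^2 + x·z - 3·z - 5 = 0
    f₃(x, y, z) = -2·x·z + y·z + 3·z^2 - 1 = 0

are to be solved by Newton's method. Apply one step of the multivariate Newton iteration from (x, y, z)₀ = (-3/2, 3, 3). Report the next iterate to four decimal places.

At (-3/2, 3, 3): F = (30.2500, -9.5000, 44.0000).
Jacobian J = [[2·x + 2, 8·y, 0], [8·x + z, 0, x - 3], [-2·z, z, -2·x + y + 6·z]].
At the point, J = [[-1.0000, 24.0000, 0.0000], [-9.0000, 0.0000, -4.5000], [-6.0000, 3.0000, 24.0000]] (det J = 5818.5000).
Solving J·Δ = −F gives Δ = (-0.1939, -1.2685, -1.7233).
Then the next iterate is (x, y, z)₁ = (-1.6939, 1.7315, 1.2767).

(-1.6939, 1.7315, 1.2767)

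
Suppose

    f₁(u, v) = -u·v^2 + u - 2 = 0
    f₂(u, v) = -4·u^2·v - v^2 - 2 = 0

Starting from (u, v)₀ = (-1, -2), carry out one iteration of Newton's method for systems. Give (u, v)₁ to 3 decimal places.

At (-1, -2): F = (1.000, 2.000).
Jacobian J = [[-v^2 + 1, -2·u·v], [-8·u·v, -4·u^2 - 2·v]].
At the point, J = [[-3.000, -4.000], [-16.000, 0.000]] (det J = -64.000).
Solving J·Δ = −F gives Δ = (0.125, 0.156).
Then the next iterate is (u, v)₁ = (-0.875, -1.844).

(-0.875, -1.844)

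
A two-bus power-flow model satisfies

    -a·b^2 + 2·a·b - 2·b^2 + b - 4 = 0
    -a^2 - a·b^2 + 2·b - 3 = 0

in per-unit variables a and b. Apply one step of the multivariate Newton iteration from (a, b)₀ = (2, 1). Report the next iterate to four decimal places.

At (2, 1): F = (-3.0000, -7.0000).
Jacobian J = [[-b^2 + 2·b, -2·a·b + 2·a - 4·b + 1], [-2·a - b^2, -2·a·b + 2]].
At the point, J = [[1.0000, -3.0000], [-5.0000, -2.0000]] (det J = -17.0000).
Solving J·Δ = −F gives Δ = (-0.8824, -1.2941).
Then the next iterate is (a, b)₁ = (1.1176, -0.2941).

(1.1176, -0.2941)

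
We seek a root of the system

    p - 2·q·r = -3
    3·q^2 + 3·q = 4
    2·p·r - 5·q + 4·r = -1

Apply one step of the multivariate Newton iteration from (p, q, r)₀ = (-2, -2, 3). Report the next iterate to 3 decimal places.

At (-2, -2, 3): F = (13.000, 2.000, 11.000).
Jacobian J = [[1, -2·r, -2·q], [0, 6·q + 3, 0], [2·r, -5, 2·p + 4]].
At the point, J = [[1.000, -6.000, 4.000], [0.000, -9.000, 0.000], [6.000, -5.000, 0.000]] (det J = 216.000).
Solving J·Δ = −F gives Δ = (-1.648, 0.222, -2.505).
Then the next iterate is (p, q, r)₁ = (-3.648, -1.778, 0.495).

(-3.648, -1.778, 0.495)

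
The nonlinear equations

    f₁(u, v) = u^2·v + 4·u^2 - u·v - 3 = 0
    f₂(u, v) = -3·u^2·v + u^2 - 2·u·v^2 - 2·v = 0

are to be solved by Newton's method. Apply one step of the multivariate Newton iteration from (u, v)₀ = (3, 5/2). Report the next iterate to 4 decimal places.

At (3, 5/2): F = (48.0000, -101.0000).
Jacobian J = [[2·u·v + 8·u - v, u^2 - u], [-6·u·v + 2·u - 2·v^2, -3·u^2 - 4·u·v - 2]].
At the point, J = [[36.5000, 6.0000], [-51.5000, -59.0000]] (det J = -1844.5000).
Solving J·Δ = −F gives Δ = (-1.2068, -0.6584).
Then the next iterate is (u, v)₁ = (1.7932, 1.8416).

(1.7932, 1.8416)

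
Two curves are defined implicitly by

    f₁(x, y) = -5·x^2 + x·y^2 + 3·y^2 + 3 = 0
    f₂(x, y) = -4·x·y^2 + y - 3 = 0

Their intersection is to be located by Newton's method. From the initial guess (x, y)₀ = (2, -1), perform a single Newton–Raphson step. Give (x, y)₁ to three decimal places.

(1.107, -0.504)

At (2, -1): F = (-12.000, -12.000).
Jacobian J = [[-10·x + y^2, 2·x·y + 6·y], [-4·y^2, -8·x·y + 1]].
At the point, J = [[-19.000, -10.000], [-4.000, 17.000]] (det J = -363.000).
Solving J·Δ = −F gives Δ = (-0.893, 0.496).
Then the next iterate is (x, y)₁ = (1.107, -0.504).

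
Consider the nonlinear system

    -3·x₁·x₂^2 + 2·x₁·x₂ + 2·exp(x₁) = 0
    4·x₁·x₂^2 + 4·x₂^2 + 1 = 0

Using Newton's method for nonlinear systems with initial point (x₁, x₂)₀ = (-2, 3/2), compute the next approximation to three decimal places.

At (-2, 3/2): F = (7.77067, -8.000).
Jacobian J = [[-3·x₂^2 + 2·x₂ + 2·exp(x₁), -6·x₁·x₂ + 2·x₁], [4·x₂^2, 8·x₁·x₂ + 8·x₂]].
At the point, J = [[-3.47933, 14.000], [9.000, -12.000]] (det J = -84.24805).
Solving J·Δ = −F gives Δ = (0.223, -0.500).
Then the next iterate is (x₁, x₂)₁ = (-1.777, 1.000).

(-1.777, 1.000)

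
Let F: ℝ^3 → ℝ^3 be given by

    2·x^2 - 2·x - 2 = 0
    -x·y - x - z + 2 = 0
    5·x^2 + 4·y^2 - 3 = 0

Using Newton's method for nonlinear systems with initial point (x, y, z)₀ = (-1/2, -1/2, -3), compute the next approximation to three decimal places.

At (-1/2, -1/2, -3): F = (-0.500, 5.250, -0.750).
Jacobian J = [[4·x - 2, 0, 0], [-y - 1, -x, -1], [10·x, 8·y, 0]].
At the point, J = [[-4.000, 0.000, 0.000], [-0.500, 0.500, -1.000], [-5.000, -4.000, 0.000]] (det J = 16.000).
Solving J·Δ = −F gives Δ = (-0.125, -0.031, 5.297).
Then the next iterate is (x, y, z)₁ = (-0.625, -0.531, 2.297).

(-0.625, -0.531, 2.297)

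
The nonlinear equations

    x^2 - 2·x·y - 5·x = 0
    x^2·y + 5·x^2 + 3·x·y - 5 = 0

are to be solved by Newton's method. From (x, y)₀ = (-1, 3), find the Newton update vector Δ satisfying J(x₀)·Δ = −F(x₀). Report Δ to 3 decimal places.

(0.300, -4.050)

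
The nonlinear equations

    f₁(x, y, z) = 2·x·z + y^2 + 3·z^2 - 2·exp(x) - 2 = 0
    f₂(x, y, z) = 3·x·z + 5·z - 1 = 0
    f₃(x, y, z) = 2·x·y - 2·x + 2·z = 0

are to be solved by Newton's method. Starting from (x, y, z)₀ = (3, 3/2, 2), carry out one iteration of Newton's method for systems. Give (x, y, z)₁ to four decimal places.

At (3, 3/2, 2): F = (-15.921074, 27.0000, 7.0000).
Jacobian J = [[2·z - 2·exp(x), 2·y, 2·x + 6·z], [3·z, 0, 3·x + 5], [2·y - 2, 2·x, 2]].
At the point, J = [[-36.171074, 3.0000, 18.0000], [6.0000, 0.0000, 14.0000], [1.0000, 6.0000, 2.0000]] (det J = 3692.370203).
Solving J·Δ = −F gives Δ = (-1.1877, -0.4955, -1.4196).
Then the next iterate is (x, y, z)₁ = (1.8123, 1.0045, 0.5804).

(1.8123, 1.0045, 0.5804)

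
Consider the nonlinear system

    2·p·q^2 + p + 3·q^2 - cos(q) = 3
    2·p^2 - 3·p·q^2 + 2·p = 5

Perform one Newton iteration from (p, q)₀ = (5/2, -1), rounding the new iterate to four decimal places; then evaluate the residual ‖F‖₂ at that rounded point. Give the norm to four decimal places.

At (5/2, -1): F = (6.959698, 5.0000).
Jacobian J = [[2·q^2 + 1, 4·p·q + 6·q + sin(q)], [4·p - 3·q^2 + 2, -6·p·q]].
At the point, J = [[3.0000, -16.841471], [9.0000, 15.0000]] (det J = 196.573239).
Solving J·Δ = −F gives Δ = (-0.9595, 0.2423).
Then the next iterate is (p, q)₁ = (1.5405, -0.7577).
Re-evaluating at (1.5405, -0.7577): F = (1.305240, 0.174034), so ‖F‖₂ = 1.3168.

1.3168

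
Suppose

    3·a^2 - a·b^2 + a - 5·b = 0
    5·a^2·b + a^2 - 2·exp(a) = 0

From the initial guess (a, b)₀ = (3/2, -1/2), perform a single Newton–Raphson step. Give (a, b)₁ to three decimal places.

(0.325, -0.810)

At (3/2, -1/2): F = (10.375, -12.33838).
Jacobian J = [[6·a - b^2 + 1, -2·a·b - 5], [10·a·b + 2·a - 2·exp(a), 5·a^2]].
At the point, J = [[9.750, -3.500], [-13.46338, 11.250]] (det J = 62.56568).
Solving J·Δ = −F gives Δ = (-1.175, -0.310).
Then the next iterate is (a, b)₁ = (0.325, -0.810).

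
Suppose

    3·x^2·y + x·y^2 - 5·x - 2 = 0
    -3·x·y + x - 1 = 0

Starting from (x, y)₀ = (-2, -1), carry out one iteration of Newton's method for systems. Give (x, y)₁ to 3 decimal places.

At (-2, -1): F = (-6.000, -9.000).
Jacobian J = [[6·x·y + y^2 - 5, 3·x^2 + 2·x·y], [-3·y + 1, -3·x]].
At the point, J = [[8.000, 16.000], [4.000, 6.000]] (det J = -16.000).
Solving J·Δ = −F gives Δ = (6.750, -3.000).
Then the next iterate is (x, y)₁ = (4.750, -4.000).

(4.750, -4.000)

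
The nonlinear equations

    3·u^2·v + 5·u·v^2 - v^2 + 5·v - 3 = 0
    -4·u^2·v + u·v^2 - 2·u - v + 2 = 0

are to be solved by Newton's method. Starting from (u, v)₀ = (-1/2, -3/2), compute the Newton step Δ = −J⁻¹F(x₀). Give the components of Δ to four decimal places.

(0.8119, 0.4131)

At (-1/2, -3/2): F = (-19.5000, 4.8750).
Jacobian J = [[6·u·v + 5·v^2, 3·u^2 + 10·u·v - 2·v + 5], [-8·u·v + v^2 - 2, -4·u^2 + 2·u·v - 1]].
At the point, J = [[15.7500, 16.2500], [-5.7500, -0.5000]] (det J = 85.5625).
Solving J·Δ = −F gives Δ = (0.8119, 0.4131).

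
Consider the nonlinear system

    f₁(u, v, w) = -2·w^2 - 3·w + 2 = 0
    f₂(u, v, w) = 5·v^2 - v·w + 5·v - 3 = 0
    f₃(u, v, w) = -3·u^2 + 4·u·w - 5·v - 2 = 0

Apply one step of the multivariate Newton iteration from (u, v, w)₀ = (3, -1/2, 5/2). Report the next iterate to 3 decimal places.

(2.284, -1.977, 1.115)

At (3, -1/2, 5/2): F = (-18.000, -3.000, 3.500).
Jacobian J = [[0, 0, -4·w - 3], [0, 10·v - w + 5, -v], [-6·u + 4·w, -5, 4·u]].
At the point, J = [[0.000, 0.000, -13.000], [0.000, -2.500, 0.500], [-8.000, -5.000, 12.000]] (det J = 260.000).
Solving J·Δ = −F gives Δ = (-0.716, -1.477, -1.385).
Then the next iterate is (u, v, w)₁ = (2.284, -1.977, 1.115).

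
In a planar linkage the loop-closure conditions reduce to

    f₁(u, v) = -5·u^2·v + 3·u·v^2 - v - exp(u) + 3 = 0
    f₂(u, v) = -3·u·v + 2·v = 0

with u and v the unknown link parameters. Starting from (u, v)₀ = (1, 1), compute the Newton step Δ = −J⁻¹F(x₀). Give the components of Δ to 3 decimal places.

At (1, 1): F = (-2.71828, -1.000).
Jacobian J = [[-10·u·v + 3·v^2 - exp(u), -5·u^2 + 6·u·v - 1], [-3·v, -3·u + 2]].
At the point, J = [[-9.71828, 0.000], [-3.000, -1.000]] (det J = 9.71828).
Solving J·Δ = −F gives Δ = (-0.280, -0.161).

(-0.280, -0.161)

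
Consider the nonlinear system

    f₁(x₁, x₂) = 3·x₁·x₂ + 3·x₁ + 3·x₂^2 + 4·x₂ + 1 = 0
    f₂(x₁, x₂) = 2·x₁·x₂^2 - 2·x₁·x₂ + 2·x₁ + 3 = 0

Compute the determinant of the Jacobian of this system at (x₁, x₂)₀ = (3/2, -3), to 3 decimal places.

373.000

J = [[3·x₂ + 3, 3·x₁ + 6·x₂ + 4], [2·x₂^2 - 2·x₂ + 2, 4·x₁·x₂ - 2·x₁]].
At the point, J = [[-6.000, -9.500], [26.000, -21.000]].
det J = 373.000.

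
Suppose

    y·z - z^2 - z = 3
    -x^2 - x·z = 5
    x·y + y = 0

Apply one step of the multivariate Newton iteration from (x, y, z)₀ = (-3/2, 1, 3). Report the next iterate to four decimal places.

(2.8333, 8.6667, 4.8333)

At (-3/2, 1, 3): F = (-12.0000, -2.7500, -0.5000).
Jacobian J = [[0, z, y - 2·z - 1], [-2·x - z, 0, -x], [y, x + 1, 0]].
At the point, J = [[0.0000, 3.0000, -6.0000], [0.0000, 0.0000, 1.5000], [1.0000, -0.5000, 0.0000]] (det J = 4.5000).
Solving J·Δ = −F gives Δ = (4.3333, 7.6667, 1.8333).
Then the next iterate is (x, y, z)₁ = (2.8333, 8.6667, 4.8333).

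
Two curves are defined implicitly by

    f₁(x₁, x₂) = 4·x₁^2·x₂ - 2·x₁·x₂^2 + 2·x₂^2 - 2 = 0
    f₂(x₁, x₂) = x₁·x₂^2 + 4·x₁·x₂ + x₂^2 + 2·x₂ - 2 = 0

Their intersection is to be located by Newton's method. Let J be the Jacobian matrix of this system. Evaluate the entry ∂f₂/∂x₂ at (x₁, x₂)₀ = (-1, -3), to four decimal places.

-2.0000

∂f₂/∂x₂ = 2·x₁·x₂ + 4·x₁ + 2·x₂ + 2.
At (-1, -3) this is -2.0000.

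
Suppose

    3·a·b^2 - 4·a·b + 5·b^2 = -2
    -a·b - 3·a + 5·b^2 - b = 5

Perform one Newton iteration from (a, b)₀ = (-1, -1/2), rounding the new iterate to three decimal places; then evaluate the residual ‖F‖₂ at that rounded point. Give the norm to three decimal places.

0.068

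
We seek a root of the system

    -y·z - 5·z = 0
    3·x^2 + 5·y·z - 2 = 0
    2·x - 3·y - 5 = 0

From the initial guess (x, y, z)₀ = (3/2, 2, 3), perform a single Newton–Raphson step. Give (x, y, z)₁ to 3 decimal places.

(2.976, 0.317, 0.721)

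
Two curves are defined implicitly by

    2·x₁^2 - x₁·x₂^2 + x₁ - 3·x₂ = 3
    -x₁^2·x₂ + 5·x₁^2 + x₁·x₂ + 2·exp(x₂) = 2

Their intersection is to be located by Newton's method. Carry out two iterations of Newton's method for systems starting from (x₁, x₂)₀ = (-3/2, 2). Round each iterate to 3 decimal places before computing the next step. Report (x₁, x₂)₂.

(-0.071, -4.505)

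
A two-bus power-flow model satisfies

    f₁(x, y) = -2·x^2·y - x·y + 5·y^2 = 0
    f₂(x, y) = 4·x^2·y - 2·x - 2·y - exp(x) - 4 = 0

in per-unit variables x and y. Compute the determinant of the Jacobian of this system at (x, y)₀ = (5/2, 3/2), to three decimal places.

-379.500

J = [[-4·x·y - y, -2·x^2 - x + 10·y], [8·x·y - exp(x) - 2, 4·x^2 - 2]].
At the point, J = [[-16.500, 0.000], [15.81751, 23.000]].
det J = -379.500.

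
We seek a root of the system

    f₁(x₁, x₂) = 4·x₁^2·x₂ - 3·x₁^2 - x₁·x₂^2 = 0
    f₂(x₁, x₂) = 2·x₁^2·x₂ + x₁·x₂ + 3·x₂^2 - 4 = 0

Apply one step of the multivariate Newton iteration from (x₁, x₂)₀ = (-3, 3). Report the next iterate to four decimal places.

(-3.3636, 0.5758)

At (-3, 3): F = (108.0000, 68.0000).
Jacobian J = [[8·x₁·x₂ - 6·x₁ - x₂^2, 4·x₁^2 - 2·x₁·x₂], [4·x₁·x₂ + x₂, 2·x₁^2 + x₁ + 6·x₂]].
At the point, J = [[-63.0000, 54.0000], [-33.0000, 33.0000]] (det J = -297.0000).
Solving J·Δ = −F gives Δ = (-0.3636, -2.4242).
Then the next iterate is (x₁, x₂)₁ = (-3.3636, 0.5758).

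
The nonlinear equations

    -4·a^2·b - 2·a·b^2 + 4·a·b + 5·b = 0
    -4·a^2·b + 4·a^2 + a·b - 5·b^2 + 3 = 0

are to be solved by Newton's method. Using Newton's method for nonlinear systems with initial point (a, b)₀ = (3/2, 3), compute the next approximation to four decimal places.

(1.5811, 1.4746)

At (3/2, 3): F = (-21.0000, -55.5000).
Jacobian J = [[-8·a·b - 2·b^2 + 4·b, -4·a^2 - 4·a·b + 4·a + 5], [-8·a·b + 8·a + b, -4·a^2 + a - 10·b]].
At the point, J = [[-42.0000, -16.0000], [-21.0000, -37.5000]] (det J = 1239.0000).
Solving J·Δ = −F gives Δ = (0.0811, -1.5254).
Then the next iterate is (a, b)₁ = (1.5811, 1.4746).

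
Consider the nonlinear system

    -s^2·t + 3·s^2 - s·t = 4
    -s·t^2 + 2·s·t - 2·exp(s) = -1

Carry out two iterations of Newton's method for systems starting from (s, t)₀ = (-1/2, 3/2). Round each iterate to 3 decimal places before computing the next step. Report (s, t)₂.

(-1.234, 1.809)

At (-1/2, 3/2): F = (-2.875, -0.58806).
Jacobian J = [[-2·s·t + 6·s - t, -s^2 - s], [-t^2 + 2·t - 2·exp(s), -2·s·t + 2·s]].
At the point, J = [[-3.000, 0.250], [-0.46306, 0.500]] (det J = -1.38423).
Solving J·Δ = −F gives Δ = (-0.932, 0.313).
Then the next iterate is (s, t)₁ = (-1.432, 1.813).
Round to (-1.432, 1.813) and repeat: F = (1.03031, 0.03685), J = [[-5.21257, -0.61862], [-0.13863, 2.32843]].
Δ = (0.198, -0.004), so (s, t)₂ = (-1.234, 1.809).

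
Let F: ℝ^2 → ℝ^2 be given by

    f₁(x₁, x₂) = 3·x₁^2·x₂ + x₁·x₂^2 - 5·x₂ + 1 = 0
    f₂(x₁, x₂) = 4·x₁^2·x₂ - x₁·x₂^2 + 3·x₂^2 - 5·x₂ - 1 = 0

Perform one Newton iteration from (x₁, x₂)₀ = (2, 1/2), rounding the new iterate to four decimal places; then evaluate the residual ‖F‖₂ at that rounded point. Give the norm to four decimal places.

24.4468

At (2, 1/2): F = (5.0000, 4.7500).
Jacobian J = [[6·x₁·x₂ + x₂^2, 3·x₁^2 + 2·x₁·x₂ - 5], [8·x₁·x₂ - x₂^2, 4·x₁^2 - 2·x₁·x₂ + 6·x₂ - 5]].
At the point, J = [[6.2500, 9.0000], [7.7500, 12.0000]] (det J = 5.2500).
Solving J·Δ = −F gives Δ = (-3.2857, 1.7262).
Then the next iterate is (x₁, x₂)₁ = (-1.2857, 2.2262).
Re-evaluating at (-1.2857, 2.2262): F = (-5.462997, 23.828638), so ‖F‖₂ = 24.4468.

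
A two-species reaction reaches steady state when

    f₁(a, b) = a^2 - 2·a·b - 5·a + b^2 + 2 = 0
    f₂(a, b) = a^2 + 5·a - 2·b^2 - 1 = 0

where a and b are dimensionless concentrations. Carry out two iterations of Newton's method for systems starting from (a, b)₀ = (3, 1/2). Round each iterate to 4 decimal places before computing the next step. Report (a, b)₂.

At (3, 1/2): F = (-6.7500, 22.5000).
Jacobian J = [[2·a - 2·b - 5, -2·a + 2·b], [2·a + 5, -4·b]].
At the point, J = [[0.0000, -5.0000], [11.0000, -2.0000]] (det J = 55.0000).
Solving J·Δ = −F gives Δ = (-2.2909, -1.3500).
Then the next iterate is (a, b)₁ = (0.7091, -0.8500).
Round to (0.7091, -0.8500) and repeat: F = (0.885293, 1.603323), J = [[-1.8818, -3.1182], [6.4182, 3.4000]].
Δ = (-0.5883, 0.6389), so (a, b)₂ = (0.1208, -0.2111).

(0.1208, -0.2111)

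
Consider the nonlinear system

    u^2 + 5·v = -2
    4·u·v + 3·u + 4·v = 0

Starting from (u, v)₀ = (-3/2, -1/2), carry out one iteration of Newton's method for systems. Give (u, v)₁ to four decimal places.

At (-3/2, -1/2): F = (1.7500, -3.5000).
Jacobian J = [[2·u, 5], [4·v + 3, 4·u + 4]].
At the point, J = [[-3.0000, 5.0000], [1.0000, -2.0000]] (det J = 1.0000).
Solving J·Δ = −F gives Δ = (-14.0000, -8.7500).
Then the next iterate is (u, v)₁ = (-15.5000, -9.2500).

(-15.5000, -9.2500)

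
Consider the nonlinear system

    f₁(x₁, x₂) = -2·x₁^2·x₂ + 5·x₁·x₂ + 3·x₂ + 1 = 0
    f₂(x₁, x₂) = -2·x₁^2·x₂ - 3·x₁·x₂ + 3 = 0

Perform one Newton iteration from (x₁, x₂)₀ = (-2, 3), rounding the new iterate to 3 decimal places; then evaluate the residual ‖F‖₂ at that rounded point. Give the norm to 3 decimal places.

At (-2, 3): F = (-44.000, -3.000).
Jacobian J = [[-4·x₁·x₂ + 5·x₂, -2·x₁^2 + 5·x₁ + 3], [-4·x₁·x₂ - 3·x₂, -2·x₁^2 - 3·x₁]].
At the point, J = [[39.000, -15.000], [15.000, -2.000]] (det J = 147.000).
Solving J·Δ = −F gives Δ = (-0.293, -3.694).
Then the next iterate is (x₁, x₂)₁ = (-2.293, -0.694).
Re-evaluating at (-2.293, -0.694): F = (14.17260, 5.52387), so ‖F‖₂ = 15.211.

15.211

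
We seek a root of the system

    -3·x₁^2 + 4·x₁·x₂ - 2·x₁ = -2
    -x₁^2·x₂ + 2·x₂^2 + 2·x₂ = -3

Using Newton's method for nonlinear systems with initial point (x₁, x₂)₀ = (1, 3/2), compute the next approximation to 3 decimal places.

At (1, 3/2): F = (3.000, 9.000).
Jacobian J = [[-6·x₁ + 4·x₂ - 2, 4·x₁], [-2·x₁·x₂, -x₁^2 + 4·x₂ + 2]].
At the point, J = [[-2.000, 4.000], [-3.000, 7.000]] (det J = -2.000).
Solving J·Δ = −F gives Δ = (-7.500, -4.500).
Then the next iterate is (x₁, x₂)₁ = (-6.500, -3.000).

(-6.500, -3.000)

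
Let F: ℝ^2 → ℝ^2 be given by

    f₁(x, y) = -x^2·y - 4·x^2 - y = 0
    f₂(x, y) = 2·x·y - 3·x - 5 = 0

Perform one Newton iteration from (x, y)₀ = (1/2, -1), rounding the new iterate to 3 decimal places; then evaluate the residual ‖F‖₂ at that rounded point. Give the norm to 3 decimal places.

At (1/2, -1): F = (0.250, -7.500).
Jacobian J = [[-2·x·y - 8·x, -x^2 - 1], [2·y - 3, 2·x]].
At the point, J = [[-3.000, -1.250], [-5.000, 1.000]] (det J = -9.250).
Solving J·Δ = −F gives Δ = (-0.986, 2.568).
Then the next iterate is (x, y)₁ = (-0.486, 1.568).
Re-evaluating at (-0.486, 1.568): F = (-2.88314, -5.06610), so ‖F‖₂ = 5.829.

5.829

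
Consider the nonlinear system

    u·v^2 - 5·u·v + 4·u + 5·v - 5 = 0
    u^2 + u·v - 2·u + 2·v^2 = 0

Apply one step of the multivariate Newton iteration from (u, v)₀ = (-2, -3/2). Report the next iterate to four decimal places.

(-1.8842, 0.3289)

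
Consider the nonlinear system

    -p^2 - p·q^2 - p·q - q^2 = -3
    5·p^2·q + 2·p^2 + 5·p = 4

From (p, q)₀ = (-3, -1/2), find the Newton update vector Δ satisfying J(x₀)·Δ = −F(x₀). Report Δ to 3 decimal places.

At (-3, -1/2): F = (-7.000, -23.500).
Jacobian J = [[-2·p - q^2 - q, -2·p·q - p - 2·q], [10·p·q + 4·p + 5, 5·p^2]].
At the point, J = [[6.250, 1.000], [8.000, 45.000]] (det J = 273.250).
Solving J·Δ = −F gives Δ = (1.067, 0.333).

(1.067, 0.333)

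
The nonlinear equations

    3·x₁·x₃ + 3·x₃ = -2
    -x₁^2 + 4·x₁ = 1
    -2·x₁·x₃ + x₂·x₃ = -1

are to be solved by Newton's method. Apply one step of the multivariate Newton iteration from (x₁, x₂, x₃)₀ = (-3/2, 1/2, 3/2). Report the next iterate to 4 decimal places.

At (-3/2, 1/2, 3/2): F = (-0.2500, -9.2500, 6.2500).
Jacobian J = [[3·x₃, 0, 3·x₁ + 3], [-2·x₁ + 4, 0, 0], [-2·x₃, x₃, -2·x₁ + x₂]].
At the point, J = [[4.5000, 0.0000, -1.5000], [7.0000, 0.0000, 0.0000], [-3.0000, 1.5000, 3.5000]] (det J = -15.7500).
Solving J·Δ = −F gives Δ = (1.3214, -10.3849, 3.7976).
Then the next iterate is (x₁, x₂, x₃)₁ = (-0.1786, -9.8849, 5.2976).

(-0.1786, -9.8849, 5.2976)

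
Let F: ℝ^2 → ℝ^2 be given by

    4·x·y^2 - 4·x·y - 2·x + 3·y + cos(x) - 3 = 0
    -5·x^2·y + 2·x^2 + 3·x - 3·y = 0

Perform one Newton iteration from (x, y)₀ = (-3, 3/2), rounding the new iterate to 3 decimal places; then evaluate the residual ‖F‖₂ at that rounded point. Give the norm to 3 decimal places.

At (-3, 3/2): F = (-2.48999, -63.000).
Jacobian J = [[4·y^2 - 4·y - sin(x) - 2, 8·x·y - 4·x + 3], [-10·x·y + 4·x + 3, -5·x^2 - 3]].
At the point, J = [[1.14112, -21.000], [36.000, -48.000]] (det J = 701.22624).
Solving J·Δ = −F gives Δ = (1.716, -0.025).
Then the next iterate is (x, y)₁ = (-1.284, 1.475).
Re-evaluating at (-1.284, 1.475): F = (0.67747, -17.13853), so ‖F‖₂ = 17.152.

17.152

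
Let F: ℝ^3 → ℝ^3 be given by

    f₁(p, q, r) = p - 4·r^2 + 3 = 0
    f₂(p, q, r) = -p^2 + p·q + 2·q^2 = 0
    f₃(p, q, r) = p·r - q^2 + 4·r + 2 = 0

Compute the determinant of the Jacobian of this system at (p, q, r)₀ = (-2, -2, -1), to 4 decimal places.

-36.0000

J = [[1, 0, -8·r], [-2·p + q, p + 4·q, 0], [r, -2·q, p + 4]].
At the point, J = [[1.0000, 0.0000, 8.0000], [2.0000, -10.0000, 0.0000], [-1.0000, 4.0000, 2.0000]].
det J = -36.0000.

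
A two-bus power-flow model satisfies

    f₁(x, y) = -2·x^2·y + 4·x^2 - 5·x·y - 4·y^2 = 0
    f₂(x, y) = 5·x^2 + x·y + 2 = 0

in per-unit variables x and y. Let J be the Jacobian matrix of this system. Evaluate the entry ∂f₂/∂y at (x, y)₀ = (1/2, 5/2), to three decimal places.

0.500

∂f₂/∂y = x.
At (1/2, 5/2) this is 0.500.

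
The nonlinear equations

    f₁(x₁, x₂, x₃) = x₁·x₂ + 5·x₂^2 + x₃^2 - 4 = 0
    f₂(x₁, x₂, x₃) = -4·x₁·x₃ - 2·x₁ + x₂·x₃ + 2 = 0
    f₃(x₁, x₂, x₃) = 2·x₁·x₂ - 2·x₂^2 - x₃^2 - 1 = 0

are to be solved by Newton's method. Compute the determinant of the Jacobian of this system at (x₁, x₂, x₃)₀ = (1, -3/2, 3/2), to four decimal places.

-132.7500

J = [[x₂, x₁ + 10·x₂, 2·x₃], [-4·x₃ - 2, x₃, -4·x₁ + x₂], [2·x₂, 2·x₁ - 4·x₂, -2·x₃]].
At the point, J = [[-1.5000, -14.0000, 3.0000], [-8.0000, 1.5000, -5.5000], [-3.0000, 8.0000, -3.0000]].
det J = -132.7500.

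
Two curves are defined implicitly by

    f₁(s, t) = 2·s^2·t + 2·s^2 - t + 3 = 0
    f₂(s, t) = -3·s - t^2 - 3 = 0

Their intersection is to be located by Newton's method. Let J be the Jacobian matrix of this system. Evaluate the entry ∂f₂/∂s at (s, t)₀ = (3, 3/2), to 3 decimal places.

-3.000

∂f₂/∂s = -3.
At (3, 3/2) this is -3.000.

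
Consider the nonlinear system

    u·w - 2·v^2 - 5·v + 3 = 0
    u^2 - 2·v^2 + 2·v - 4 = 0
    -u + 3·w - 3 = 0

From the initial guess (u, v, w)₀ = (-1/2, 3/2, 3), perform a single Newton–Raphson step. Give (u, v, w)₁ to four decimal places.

(-1.3993, 0.4123, 0.5336)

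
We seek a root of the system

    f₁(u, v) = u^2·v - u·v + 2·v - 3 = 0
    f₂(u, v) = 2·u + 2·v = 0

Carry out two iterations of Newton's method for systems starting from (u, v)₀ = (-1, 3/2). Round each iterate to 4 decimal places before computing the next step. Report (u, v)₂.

(-0.8446, 0.8446)

At (-1, 3/2): F = (3.0000, 1.0000).
Jacobian J = [[2·u·v - v, u^2 - u + 2], [2, 2]].
At the point, J = [[-4.5000, 4.0000], [2.0000, 2.0000]] (det J = -17.0000).
Solving J·Δ = −F gives Δ = (0.1176, -0.6176).
Then the next iterate is (u, v)₁ = (-0.8824, 0.8824).
Round to (-0.8824, 0.8824) and repeat: F = (0.230493, 0.0000), J = [[-2.439660, 3.661030], [2.0000, 2.0000]].
Δ = (0.0378, -0.0378), so (u, v)₂ = (-0.8446, 0.8446).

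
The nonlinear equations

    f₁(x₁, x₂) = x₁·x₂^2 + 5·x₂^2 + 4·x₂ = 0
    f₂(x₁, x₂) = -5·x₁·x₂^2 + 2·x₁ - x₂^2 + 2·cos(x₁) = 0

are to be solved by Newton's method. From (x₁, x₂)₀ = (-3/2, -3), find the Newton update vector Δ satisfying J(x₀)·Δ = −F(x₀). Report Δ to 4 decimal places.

(0.1769, 1.2407)

At (-3/2, -3): F = (19.5000, 55.641474).
Jacobian J = [[x₂^2, 2·x₁·x₂ + 10·x₂ + 4], [-5·x₂^2 - 2·sin(x₁) + 2, -10·x₁·x₂ - 2·x₂]].
At the point, J = [[9.0000, -17.0000], [-41.005010, -39.0000]] (det J = -1048.085170).
Solving J·Δ = −F gives Δ = (0.1769, 1.2407).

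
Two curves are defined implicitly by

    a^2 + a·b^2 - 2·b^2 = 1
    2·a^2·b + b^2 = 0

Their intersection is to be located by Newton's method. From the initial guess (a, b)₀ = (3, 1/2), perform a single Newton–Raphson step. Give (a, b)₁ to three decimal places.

At (3, 1/2): F = (8.250, 9.250).
Jacobian J = [[2·a + b^2, 2·a·b - 4·b], [4·a·b, 2·a^2 + 2·b]].
At the point, J = [[6.250, 1.000], [6.000, 19.000]] (det J = 112.750).
Solving J·Δ = −F gives Δ = (-1.308, -0.074).
Then the next iterate is (a, b)₁ = (1.692, 0.426).

(1.692, 0.426)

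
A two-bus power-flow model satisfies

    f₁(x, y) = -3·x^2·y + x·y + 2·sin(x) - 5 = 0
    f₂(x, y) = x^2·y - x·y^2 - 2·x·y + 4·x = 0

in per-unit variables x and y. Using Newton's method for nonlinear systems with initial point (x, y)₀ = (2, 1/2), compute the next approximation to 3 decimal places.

At (2, 1/2): F = (-8.18141, 7.500).
Jacobian J = [[-6·x·y + y + 2·cos(x), -3·x^2 + x], [2·x·y - y^2 - 2·y + 4, x^2 - 2·x·y - 2·x]].
At the point, J = [[-6.33229, -10.000], [4.750, -2.000]] (det J = 60.16459).
Solving J·Δ = −F gives Δ = (-1.519, 0.143).
Then the next iterate is (x, y)₁ = (0.481, 0.643).

(0.481, 0.643)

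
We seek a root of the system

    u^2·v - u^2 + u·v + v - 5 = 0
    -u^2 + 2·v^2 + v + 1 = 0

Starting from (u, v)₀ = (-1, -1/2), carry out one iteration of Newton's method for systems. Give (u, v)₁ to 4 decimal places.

(0.4444, 2.3889)

At (-1, -1/2): F = (-6.5000, 0.0000).
Jacobian J = [[2·u·v - 2·u + v, u^2 + u + 1], [-2·u, 4·v + 1]].
At the point, J = [[2.5000, 1.0000], [2.0000, -1.0000]] (det J = -4.5000).
Solving J·Δ = −F gives Δ = (1.4444, 2.8889).
Then the next iterate is (u, v)₁ = (0.4444, 2.3889).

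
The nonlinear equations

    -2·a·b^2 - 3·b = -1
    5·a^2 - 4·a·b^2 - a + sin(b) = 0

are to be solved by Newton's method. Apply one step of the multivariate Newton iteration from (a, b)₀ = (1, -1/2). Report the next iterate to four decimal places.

(-1.2074, 2.6037)

At (1, -1/2): F = (2.0000, 2.520574).
Jacobian J = [[-2·b^2, -4·a·b - 3], [10·a - 4·b^2 - 1, -8·a·b + cos(b)]].
At the point, J = [[-0.5000, -1.0000], [8.0000, 4.877583]] (det J = 5.561209).
Solving J·Δ = −F gives Δ = (-2.2074, 3.1037).
Then the next iterate is (a, b)₁ = (-1.2074, 2.6037).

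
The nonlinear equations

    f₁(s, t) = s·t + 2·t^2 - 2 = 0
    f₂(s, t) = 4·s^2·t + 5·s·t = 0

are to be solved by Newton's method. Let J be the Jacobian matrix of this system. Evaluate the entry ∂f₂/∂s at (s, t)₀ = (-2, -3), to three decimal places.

∂f₂/∂s = 8·s·t + 5·t.
At (-2, -3) this is 33.000.

33.000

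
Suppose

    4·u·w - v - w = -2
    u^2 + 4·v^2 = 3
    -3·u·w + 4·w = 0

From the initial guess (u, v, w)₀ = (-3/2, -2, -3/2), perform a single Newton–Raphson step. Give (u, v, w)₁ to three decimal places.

(-0.054, -1.318, -0.766)

At (-3/2, -2, -3/2): F = (14.500, 15.250, -12.750).
Jacobian J = [[4·w, -1, 4·u - 1], [2·u, 8·v, 0], [-3·w, 0, -3·u + 4]].
At the point, J = [[-6.000, -1.000, -7.000], [-3.000, -16.000, 0.000], [4.500, 0.000, 8.500]] (det J = 286.500).
Solving J·Δ = −F gives Δ = (1.446, 0.682, 0.734).
Then the next iterate is (u, v, w)₁ = (-0.054, -1.318, -0.766).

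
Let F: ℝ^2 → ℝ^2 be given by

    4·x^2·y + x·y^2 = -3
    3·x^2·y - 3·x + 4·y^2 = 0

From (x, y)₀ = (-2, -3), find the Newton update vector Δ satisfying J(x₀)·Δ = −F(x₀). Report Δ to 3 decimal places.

(0.366, 1.506)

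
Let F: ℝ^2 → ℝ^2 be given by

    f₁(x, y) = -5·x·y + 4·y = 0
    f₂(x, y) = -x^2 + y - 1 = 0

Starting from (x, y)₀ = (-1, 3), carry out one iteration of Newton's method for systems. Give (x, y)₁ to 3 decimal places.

(-0.455, 0.909)

At (-1, 3): F = (27.000, 1.000).
Jacobian J = [[-5·y, -5·x + 4], [-2·x, 1]].
At the point, J = [[-15.000, 9.000], [2.000, 1.000]] (det J = -33.000).
Solving J·Δ = −F gives Δ = (0.545, -2.091).
Then the next iterate is (x, y)₁ = (-0.455, 0.909).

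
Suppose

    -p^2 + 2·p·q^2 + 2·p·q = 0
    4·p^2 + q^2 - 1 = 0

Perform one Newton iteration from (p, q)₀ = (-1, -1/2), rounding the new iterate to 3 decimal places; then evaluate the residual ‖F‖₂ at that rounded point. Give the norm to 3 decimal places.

At (-1, -1/2): F = (-0.500, 3.250).
Jacobian J = [[-2·p + 2·q^2 + 2·q, 4·p·q + 2·p], [8·p, 2·q]].
At the point, J = [[1.500, 0.000], [-8.000, -1.000]] (det J = -1.500).
Solving J·Δ = −F gives Δ = (0.333, 0.583).
Then the next iterate is (p, q)₁ = (-0.667, 0.083).
Re-evaluating at (-0.667, 0.083): F = (-0.56480, 0.78645), so ‖F‖₂ = 0.968.

0.968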